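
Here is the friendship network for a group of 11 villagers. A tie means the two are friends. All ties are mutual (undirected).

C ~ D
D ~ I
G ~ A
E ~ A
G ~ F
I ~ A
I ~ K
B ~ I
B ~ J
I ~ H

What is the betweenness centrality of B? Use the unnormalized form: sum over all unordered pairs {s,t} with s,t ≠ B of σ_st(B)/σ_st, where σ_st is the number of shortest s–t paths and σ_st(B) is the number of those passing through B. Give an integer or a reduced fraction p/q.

Pairs whose geodesics pass through B — F–J: 1; C–J: 1; G–J: 1; K–J: 1; H–J: 1; A–J: 1; D–J: 1; E–J: 1; J–I: 1.
All other pairs contribute 0.
Summing the contributions gives betweenness(B) = 9.

9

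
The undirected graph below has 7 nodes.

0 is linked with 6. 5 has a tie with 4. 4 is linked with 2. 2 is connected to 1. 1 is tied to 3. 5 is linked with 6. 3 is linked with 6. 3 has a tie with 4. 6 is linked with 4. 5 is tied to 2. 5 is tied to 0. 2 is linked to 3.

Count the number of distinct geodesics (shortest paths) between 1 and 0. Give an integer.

The shortest distance is 3. The length-3 paths are: 1–3–6–0; 1–2–5–0.
That gives 2 distinct shortest paths.

2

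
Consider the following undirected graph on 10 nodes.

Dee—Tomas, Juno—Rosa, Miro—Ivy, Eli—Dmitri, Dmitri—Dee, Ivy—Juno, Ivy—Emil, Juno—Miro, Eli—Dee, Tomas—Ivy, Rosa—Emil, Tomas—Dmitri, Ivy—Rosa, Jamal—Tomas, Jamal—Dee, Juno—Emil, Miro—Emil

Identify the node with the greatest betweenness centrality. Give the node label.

Unnormalized betweenness of each node: Dee:9/2, Dmitri:3, Eli:0, Emil:1/3, Ivy:61/3, Jamal:0, Juno:1/3, Miro:0, Rosa:0, Tomas:41/2.
Tomas has the largest value, 41/2, making it the main broker — the node through which the most shortest paths run.

Tomas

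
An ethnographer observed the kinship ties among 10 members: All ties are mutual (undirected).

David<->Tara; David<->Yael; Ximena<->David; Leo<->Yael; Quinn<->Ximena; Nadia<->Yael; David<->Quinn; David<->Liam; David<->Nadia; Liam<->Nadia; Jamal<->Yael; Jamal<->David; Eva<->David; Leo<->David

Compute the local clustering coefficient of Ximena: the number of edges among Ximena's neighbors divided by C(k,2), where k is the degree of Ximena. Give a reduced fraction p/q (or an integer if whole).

Ximena's neighbors: David and Quinn (k = 2).
Possible neighbor pairs: C(2,2) = 1. Edges among them: David–Quinn → e = 1.
Clustering(Ximena) = 1/1.

1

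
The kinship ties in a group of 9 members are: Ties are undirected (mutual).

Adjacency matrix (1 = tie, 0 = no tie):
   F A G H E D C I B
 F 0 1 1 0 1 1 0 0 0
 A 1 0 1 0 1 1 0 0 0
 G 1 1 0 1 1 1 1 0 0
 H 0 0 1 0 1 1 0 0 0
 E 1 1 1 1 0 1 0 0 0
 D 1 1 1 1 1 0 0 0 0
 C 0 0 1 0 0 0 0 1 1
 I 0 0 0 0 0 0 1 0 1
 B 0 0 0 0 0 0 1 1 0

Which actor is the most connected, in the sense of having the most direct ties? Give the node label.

G

Degrees — A:4, B:2, C:3, D:5, E:5, F:4, G:6, H:3, I:2.
The maximum is 6, attained only by G.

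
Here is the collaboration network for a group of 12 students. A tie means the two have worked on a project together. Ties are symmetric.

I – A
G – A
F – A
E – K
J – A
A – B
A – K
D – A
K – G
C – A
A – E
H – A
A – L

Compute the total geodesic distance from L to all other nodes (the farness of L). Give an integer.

Distances from L: A:1, B:2, C:2, D:2, E:2, F:2, G:2, H:2, I:2, J:2, K:2.
Sum = 1 + 2 + 2 + 2 + 2 + 2 + 2 + 2 + 2 + 2 + 2 = 21.

21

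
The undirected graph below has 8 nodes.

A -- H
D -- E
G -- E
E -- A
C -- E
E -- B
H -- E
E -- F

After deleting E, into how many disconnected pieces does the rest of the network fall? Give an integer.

Without E, the remaining ties split the others into: {B}; {F}; {C}; {D}; {A, H}; {G}.
That's 6 separate components.

6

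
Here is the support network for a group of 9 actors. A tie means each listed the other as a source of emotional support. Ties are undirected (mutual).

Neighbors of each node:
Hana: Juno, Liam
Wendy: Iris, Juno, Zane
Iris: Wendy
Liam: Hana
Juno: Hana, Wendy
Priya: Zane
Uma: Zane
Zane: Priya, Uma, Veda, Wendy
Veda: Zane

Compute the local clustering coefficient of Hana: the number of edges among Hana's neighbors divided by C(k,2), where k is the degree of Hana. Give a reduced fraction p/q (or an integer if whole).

0

Hana's neighbors: Juno and Liam (k = 2).
Possible neighbor pairs: C(2,2) = 1. Edges among them: none → e = 0.
Clustering(Hana) = 0/1.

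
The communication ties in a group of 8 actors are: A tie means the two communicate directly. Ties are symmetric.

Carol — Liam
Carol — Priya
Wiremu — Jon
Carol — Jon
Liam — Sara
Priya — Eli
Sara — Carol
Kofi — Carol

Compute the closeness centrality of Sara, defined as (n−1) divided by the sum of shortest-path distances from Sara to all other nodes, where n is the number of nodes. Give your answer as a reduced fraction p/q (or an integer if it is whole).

Distances from Sara: Carol:1, Eli:3, Jon:2, Kofi:2, Liam:1, Priya:2, Wiremu:3. Sum = 14.
n = 8, so closeness = 7/14 = 1/2.

1/2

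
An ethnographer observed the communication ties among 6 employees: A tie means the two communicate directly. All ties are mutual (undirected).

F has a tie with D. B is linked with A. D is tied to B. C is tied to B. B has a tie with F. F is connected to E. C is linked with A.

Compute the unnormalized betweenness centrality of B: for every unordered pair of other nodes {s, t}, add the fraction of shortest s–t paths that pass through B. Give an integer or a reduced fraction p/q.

Pairs whose geodesics pass through B — F–C: 1; F–A: 1; D–C: 1; D–A: 1; E–C: 1; E–A: 1.
All other pairs contribute 0.
Summing the contributions gives betweenness(B) = 6.

6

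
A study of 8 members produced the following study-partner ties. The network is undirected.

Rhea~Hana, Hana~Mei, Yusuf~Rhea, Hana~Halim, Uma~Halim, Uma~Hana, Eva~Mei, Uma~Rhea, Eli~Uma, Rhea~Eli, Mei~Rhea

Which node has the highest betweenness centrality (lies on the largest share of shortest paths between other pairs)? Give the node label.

Unnormalized betweenness of each node: Eli:0, Eva:0, Halim:0, Hana:4, Mei:6, Rhea:19/2, Uma:5/2, Yusuf:0.
Rhea has the largest value, 19/2, making it the main broker — the node through which the most shortest paths run.

Rhea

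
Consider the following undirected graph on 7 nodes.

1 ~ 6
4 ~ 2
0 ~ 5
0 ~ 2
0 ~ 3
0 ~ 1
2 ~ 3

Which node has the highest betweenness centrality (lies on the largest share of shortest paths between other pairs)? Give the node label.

0

Unnormalized betweenness of each node: 0:11, 1:5, 2:5, 3:0, 4:0, 5:0, 6:0.
0 has the largest value, 11, making it the main broker — the node through which the most shortest paths run.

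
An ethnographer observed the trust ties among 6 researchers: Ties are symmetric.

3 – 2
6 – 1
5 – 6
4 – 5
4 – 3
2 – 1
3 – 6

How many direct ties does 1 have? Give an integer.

2

1 is directly tied to 2 and 6. That is 2 neighbors, so the degree of 1 is 2.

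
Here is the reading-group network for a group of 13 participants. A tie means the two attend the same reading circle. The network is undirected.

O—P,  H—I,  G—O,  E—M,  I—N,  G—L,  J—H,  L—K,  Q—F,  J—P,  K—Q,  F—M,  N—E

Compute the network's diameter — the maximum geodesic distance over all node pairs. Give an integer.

6

Eccentricity of each node (its greatest distance to any other): E:6, F:6, G:6, H:6, I:6, J:6, K:6, L:6, M:6, N:6, O:6, P:6, Q:6.
The maximum eccentricity is 6, realized for instance by the pair E–O via E – N – I – H – J – P – O. So the diameter is 6.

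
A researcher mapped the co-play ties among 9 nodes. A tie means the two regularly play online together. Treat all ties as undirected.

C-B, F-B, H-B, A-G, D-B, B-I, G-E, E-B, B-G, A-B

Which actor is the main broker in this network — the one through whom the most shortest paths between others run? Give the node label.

B

Unnormalized betweenness of each node: A:0, B:51/2, C:0, D:0, E:0, F:0, G:1/2, H:0, I:0.
B has the largest value, 51/2, making it the main broker — the node through which the most shortest paths run.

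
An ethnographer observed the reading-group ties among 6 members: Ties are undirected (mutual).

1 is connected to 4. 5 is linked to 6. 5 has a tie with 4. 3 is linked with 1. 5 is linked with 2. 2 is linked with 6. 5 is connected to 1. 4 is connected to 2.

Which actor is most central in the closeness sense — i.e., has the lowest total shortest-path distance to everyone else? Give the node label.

Farness (sum of distances to all others) for each node — 1:7, 2:8, 3:11, 4:7, 5:6, 6:9.
The smallest farness is 6, for 5, so 5 has the highest closeness.

5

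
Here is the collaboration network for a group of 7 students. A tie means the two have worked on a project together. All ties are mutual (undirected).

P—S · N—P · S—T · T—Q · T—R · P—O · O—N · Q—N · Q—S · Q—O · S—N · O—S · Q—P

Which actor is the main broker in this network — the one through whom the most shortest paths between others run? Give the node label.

Unnormalized betweenness of each node: N:0, O:0, P:0, Q:3, R:0, S:3, T:5.
T has the largest value, 5, making it the main broker — the node through which the most shortest paths run.

T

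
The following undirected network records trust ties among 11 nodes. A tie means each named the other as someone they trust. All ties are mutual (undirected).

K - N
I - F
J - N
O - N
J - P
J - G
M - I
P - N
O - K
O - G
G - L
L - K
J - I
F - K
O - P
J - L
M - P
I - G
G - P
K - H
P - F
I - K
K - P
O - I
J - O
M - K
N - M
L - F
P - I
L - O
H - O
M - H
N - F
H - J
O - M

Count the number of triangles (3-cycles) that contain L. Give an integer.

L's neighbors: F, G, J, K, and O.
Neighbor pairs that are themselves tied: L–F–K; L–G–J; L–G–O; L–J–O; L–K–O. Each forms one triangle with L, for 5 in total.

5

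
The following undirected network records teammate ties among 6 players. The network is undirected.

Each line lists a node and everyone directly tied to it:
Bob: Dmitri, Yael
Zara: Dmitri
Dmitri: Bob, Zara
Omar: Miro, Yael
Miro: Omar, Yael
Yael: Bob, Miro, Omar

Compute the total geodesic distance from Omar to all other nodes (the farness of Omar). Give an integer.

11

Distances from Omar: Bob:2, Dmitri:3, Miro:1, Yael:1, Zara:4.
Sum = 2 + 3 + 1 + 1 + 4 = 11.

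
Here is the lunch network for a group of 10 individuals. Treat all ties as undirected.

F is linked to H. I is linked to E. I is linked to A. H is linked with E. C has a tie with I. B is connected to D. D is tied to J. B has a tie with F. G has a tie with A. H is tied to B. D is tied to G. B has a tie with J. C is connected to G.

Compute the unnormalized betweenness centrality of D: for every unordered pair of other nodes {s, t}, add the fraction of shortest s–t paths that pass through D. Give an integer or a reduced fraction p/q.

Pairs whose geodesics pass through D — H–G: 1; F–G: 1; F–C: 1/2; F–A: 1/2; B–G: 1; B–C: 1; B–A: 1; J–I: 2/3; J–G: 1; J–C: 1; J–A: 1.
All other pairs contribute 0.
Summing the contributions gives betweenness(D) = 29/3.

29/3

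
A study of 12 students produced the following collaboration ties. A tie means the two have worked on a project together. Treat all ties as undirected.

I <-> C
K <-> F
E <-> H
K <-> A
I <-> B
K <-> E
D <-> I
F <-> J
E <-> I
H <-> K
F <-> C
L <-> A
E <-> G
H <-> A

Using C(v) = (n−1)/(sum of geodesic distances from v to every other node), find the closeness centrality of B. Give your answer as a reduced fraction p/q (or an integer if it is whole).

11/32

Distances from B: A:4, C:2, D:2, E:2, F:3, G:3, H:3, I:1, J:4, K:3, L:5. Sum = 32.
n = 12, so closeness = 11/32.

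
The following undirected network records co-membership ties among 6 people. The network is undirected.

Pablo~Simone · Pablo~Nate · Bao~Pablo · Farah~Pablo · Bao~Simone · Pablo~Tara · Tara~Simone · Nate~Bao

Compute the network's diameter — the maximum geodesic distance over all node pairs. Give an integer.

2

Eccentricity of each node (its greatest distance to any other): Bao:2, Farah:2, Nate:2, Pablo:1, Simone:2, Tara:2.
The maximum eccentricity is 2, realized for instance by the pair Bao–Farah via Bao – Pablo – Farah. So the diameter is 2.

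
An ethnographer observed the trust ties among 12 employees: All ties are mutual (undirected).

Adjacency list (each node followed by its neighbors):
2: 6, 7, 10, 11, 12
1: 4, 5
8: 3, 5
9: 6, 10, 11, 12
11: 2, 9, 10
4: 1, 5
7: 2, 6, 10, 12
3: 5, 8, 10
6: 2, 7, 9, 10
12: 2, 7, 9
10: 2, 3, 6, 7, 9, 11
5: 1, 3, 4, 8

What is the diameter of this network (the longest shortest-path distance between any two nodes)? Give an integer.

Eccentricity of each node (its greatest distance to any other): 1:5, 2:4, 3:3, 4:5, 5:4, 6:4, 7:4, 8:4, 9:4, 10:3, 11:4, 12:5.
The maximum eccentricity is 5, realized for instance by the pair 12–4 via 12 – 9 – 10 – 3 – 5 – 4. So the diameter is 5.

5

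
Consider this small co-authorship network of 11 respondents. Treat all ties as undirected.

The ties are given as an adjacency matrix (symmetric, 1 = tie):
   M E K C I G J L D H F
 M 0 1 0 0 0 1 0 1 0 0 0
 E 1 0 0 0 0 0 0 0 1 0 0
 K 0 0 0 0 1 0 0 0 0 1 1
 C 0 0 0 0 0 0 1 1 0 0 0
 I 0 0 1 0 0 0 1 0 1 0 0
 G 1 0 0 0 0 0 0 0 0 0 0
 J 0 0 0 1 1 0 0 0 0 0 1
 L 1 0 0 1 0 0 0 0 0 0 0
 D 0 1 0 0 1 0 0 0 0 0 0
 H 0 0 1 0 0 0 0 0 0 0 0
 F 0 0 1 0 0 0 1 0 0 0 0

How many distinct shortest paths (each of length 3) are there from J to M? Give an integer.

The shortest distance is 3, and the only length-3 path is J–C–L–M. So there is exactly 1 shortest path.

1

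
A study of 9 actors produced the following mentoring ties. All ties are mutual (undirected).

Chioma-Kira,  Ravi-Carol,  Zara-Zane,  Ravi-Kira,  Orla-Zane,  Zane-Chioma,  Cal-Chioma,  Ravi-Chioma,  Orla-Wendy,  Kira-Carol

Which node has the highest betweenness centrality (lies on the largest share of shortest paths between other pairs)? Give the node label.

Unnormalized betweenness of each node: Cal:0, Carol:0, Chioma:19, Kira:3, Orla:7, Ravi:3, Wendy:0, Zane:17, Zara:0.
Chioma has the largest value, 19, making it the main broker — the node through which the most shortest paths run.

Chioma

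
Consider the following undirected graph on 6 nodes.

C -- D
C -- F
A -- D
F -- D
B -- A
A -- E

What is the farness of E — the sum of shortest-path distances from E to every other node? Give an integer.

11

Distances from E: A:1, B:2, C:3, D:2, F:3.
Sum = 1 + 2 + 3 + 2 + 3 = 11.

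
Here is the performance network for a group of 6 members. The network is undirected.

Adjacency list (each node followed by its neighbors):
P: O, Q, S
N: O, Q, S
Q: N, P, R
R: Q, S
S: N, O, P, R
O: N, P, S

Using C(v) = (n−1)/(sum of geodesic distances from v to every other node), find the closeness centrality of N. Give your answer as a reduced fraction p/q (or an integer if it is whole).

5/7

Distances from N: O:1, P:2, Q:1, R:2, S:1. Sum = 7.
n = 6, so closeness = 5/7.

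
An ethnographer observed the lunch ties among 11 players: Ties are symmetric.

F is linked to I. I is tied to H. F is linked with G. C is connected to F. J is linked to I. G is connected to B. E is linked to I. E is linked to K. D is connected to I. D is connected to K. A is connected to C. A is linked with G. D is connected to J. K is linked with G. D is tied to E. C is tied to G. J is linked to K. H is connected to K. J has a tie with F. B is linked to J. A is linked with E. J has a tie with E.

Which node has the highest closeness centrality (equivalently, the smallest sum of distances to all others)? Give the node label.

J

Farness (sum of distances to all others) for each node — A:18, B:19, C:19, D:17, E:15, F:16, G:15, H:21, I:15, J:14, K:15.
The smallest farness is 14, for J, so J has the highest closeness.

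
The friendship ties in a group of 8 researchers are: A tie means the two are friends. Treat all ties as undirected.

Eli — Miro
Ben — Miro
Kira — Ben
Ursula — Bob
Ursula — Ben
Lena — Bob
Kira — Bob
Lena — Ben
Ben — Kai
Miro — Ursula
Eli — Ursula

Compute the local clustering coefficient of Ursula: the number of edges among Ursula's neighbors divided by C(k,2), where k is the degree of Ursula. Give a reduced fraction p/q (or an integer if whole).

1/3

Ursula's neighbors: Ben, Bob, Eli, and Miro (k = 4).
Possible neighbor pairs: C(4,2) = 6. Edges among them: Ben–Miro, Eli–Miro → e = 2.
Clustering(Ursula) = 2/6 = 1/3.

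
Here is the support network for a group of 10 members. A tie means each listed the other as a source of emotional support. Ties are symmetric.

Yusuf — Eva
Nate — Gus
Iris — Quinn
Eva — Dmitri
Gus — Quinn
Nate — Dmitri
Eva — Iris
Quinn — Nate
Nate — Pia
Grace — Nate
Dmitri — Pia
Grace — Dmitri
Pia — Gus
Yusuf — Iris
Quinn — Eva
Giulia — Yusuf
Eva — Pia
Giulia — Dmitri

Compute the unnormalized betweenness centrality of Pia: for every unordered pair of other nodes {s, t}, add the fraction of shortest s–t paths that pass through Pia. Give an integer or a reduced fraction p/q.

71/30

Pairs whose geodesics pass through Pia — Eva–Gus: 1/2; Eva–Nate: 1/3; Gus–Yusuf: 1/3; Gus–Giulia: 1/2; Gus–Dmitri: 1/2; Yusuf–Nate: 1/5.
All other pairs contribute 0.
Summing the contributions gives betweenness(Pia) = 71/30.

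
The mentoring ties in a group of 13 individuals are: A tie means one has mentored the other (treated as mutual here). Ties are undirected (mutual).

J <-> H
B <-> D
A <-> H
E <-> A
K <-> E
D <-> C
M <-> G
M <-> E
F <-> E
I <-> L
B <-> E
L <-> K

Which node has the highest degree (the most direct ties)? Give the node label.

E

Degrees — A:2, B:2, C:1, D:2, E:5, F:1, G:1, H:2, I:1, J:1, K:2, L:2, M:2.
The maximum is 5, attained only by E.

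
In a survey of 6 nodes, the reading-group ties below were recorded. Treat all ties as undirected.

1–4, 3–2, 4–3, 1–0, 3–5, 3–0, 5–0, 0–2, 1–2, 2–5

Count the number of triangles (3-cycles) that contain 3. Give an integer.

3

3's neighbors: 0, 2, 4, and 5.
Neighbor pairs that are themselves tied: 3–0–2; 3–0–5; 3–2–5. Each forms one triangle with 3, for 3 in total.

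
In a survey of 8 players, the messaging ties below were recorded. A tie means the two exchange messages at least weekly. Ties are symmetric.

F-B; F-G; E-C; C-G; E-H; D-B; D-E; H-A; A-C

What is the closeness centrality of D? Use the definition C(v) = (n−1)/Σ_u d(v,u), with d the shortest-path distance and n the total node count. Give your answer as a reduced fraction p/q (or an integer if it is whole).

1/2

Distances from D: A:3, B:1, C:2, E:1, F:2, G:3, H:2. Sum = 14.
n = 8, so closeness = 7/14 = 1/2.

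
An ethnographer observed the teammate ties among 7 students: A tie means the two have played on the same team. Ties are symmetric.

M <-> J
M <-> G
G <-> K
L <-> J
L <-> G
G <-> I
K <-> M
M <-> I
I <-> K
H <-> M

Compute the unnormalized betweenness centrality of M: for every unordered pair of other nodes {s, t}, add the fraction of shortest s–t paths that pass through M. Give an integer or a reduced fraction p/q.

15/2

Pairs whose geodesics pass through M — K–J: 1; K–H: 1; L–H: 2/2; J–G: 1/2; J–I: 1; J–H: 1; G–H: 1; I–H: 1.
All other pairs contribute 0.
Summing the contributions gives betweenness(M) = 15/2.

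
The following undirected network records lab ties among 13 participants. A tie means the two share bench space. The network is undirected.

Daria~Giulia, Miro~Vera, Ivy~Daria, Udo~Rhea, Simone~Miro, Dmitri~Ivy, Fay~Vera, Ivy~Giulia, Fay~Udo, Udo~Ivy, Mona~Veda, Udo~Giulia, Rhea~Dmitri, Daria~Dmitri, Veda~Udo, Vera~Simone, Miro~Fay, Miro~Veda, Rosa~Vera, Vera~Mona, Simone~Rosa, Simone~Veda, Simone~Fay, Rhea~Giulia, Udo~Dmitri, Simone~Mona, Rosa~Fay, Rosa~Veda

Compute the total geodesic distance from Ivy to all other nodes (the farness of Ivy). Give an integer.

25

Distances from Ivy: Daria:1, Dmitri:1, Fay:2, Giulia:1, Miro:3, Mona:3, Rhea:2, Rosa:3, Simone:3, Udo:1, Veda:2, Vera:3.
Sum = 1 + 1 + 2 + 1 + 3 + 3 + 2 + 3 + 3 + 1 + 2 + 3 = 25.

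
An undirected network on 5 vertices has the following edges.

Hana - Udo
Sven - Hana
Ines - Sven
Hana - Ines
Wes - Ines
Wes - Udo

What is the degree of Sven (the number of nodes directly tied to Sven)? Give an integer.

2

Sven is directly tied to Hana and Ines. That is 2 neighbors, so the degree of Sven is 2.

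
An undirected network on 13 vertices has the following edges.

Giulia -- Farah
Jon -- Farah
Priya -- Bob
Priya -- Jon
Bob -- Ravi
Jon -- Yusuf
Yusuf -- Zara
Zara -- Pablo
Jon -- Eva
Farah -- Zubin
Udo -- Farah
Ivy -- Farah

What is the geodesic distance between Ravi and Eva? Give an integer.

One shortest route is Ravi – Bob – Priya – Jon – Eva, which uses 4 edges, and at distance 3 from Ravi we only reach {Jon}, which does not include Eva. So d(Ravi,Eva) = 4.

4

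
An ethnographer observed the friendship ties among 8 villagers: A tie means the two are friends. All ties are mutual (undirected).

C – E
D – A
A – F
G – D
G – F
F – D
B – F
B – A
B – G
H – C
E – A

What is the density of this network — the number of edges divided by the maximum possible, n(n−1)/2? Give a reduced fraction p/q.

There are 11 edges and 8 nodes, so the maximum possible is C(8,2) = 28.
Density = 11/28.

11/28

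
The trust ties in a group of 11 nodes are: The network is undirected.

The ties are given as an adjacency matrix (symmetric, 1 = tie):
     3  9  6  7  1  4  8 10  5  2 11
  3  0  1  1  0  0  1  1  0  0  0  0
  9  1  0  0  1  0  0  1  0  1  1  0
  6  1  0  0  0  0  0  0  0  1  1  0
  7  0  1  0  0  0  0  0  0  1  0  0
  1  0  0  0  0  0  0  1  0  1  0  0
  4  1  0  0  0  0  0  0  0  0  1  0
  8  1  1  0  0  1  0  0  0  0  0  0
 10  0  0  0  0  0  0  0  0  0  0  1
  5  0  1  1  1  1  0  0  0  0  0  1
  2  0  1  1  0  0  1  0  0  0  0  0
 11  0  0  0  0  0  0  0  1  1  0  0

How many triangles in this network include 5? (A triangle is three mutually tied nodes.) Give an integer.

1

5's neighbors: 1, 6, 7, 9, and 11.
Neighbor pairs that are themselves tied: 5–7–9. Each forms one triangle with 5, for 1 in total.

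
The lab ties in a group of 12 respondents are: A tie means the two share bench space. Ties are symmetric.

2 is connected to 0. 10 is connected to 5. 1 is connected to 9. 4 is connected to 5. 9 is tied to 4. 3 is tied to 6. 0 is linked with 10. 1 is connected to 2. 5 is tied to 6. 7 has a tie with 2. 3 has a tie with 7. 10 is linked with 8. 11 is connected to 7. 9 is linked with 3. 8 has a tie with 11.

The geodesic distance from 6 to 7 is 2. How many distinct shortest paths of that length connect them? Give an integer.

1

The shortest distance is 2, and the only length-2 path is 6–3–7. So there is exactly 1 shortest path.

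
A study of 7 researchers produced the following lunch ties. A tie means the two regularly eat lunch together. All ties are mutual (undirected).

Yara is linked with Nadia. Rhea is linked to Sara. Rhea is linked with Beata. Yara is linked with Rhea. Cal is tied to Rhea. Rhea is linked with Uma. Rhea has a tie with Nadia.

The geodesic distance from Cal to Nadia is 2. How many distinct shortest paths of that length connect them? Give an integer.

The shortest distance is 2, and the only length-2 path is Cal–Rhea–Nadia. So there is exactly 1 shortest path.

1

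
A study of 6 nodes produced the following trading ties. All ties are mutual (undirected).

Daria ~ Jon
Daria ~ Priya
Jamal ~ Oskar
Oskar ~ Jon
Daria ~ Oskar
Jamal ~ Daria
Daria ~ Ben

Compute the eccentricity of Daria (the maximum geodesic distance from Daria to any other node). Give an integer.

Distances from Daria: Ben:1, Jamal:1, Jon:1, Oskar:1, Priya:1.
The largest is 1 (to Ben, Jon, Priya, Oskar, and Jamal), so the eccentricity of Daria is 1.

1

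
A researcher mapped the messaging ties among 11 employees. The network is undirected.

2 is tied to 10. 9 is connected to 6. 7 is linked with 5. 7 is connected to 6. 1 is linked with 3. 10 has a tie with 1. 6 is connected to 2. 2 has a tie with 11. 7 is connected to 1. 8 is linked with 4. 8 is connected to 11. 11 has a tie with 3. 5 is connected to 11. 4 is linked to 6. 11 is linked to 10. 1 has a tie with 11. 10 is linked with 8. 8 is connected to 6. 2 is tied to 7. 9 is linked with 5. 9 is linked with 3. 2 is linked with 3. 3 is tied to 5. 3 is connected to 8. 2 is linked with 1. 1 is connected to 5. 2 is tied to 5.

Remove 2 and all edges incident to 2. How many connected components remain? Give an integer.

2's neighbors (1, 3, 5, 6, 7, 10, and 11) remain reachable from one another through other ties, so the rest of the network stays in one piece.

1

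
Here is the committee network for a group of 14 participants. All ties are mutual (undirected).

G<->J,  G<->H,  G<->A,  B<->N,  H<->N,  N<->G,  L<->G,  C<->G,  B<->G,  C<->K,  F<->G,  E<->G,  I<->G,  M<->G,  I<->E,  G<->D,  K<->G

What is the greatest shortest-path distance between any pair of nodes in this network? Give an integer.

2

Eccentricity of each node (its greatest distance to any other): A:2, B:2, C:2, D:2, E:2, F:2, G:1, H:2, I:2, J:2, K:2, L:2, M:2, N:2.
The maximum eccentricity is 2, realized for instance by the pair E–M via E – G – M. So the diameter is 2.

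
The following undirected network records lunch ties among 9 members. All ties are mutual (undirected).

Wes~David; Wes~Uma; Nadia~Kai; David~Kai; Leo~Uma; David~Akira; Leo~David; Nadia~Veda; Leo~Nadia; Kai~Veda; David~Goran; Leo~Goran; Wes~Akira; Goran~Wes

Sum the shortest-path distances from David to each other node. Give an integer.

Distances from David: Akira:1, Goran:1, Kai:1, Leo:1, Nadia:2, Uma:2, Veda:2, Wes:1.
Sum = 1 + 1 + 1 + 1 + 2 + 2 + 2 + 1 = 11.

11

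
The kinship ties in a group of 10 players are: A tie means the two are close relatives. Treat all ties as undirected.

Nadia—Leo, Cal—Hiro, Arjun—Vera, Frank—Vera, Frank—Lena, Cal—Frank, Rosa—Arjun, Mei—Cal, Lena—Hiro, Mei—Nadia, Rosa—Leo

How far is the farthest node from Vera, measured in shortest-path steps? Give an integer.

4

Distances from Vera: Arjun:1, Cal:2, Frank:1, Hiro:3, Lena:2, Leo:3, Mei:3, Nadia:4, Rosa:2.
The largest is 4 (to Nadia), so the eccentricity of Vera is 4.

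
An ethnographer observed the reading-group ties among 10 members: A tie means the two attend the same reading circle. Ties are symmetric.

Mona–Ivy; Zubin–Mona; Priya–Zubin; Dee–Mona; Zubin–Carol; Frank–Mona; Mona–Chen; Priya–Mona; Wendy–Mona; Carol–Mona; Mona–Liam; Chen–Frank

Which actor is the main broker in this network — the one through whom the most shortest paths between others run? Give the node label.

Mona

Unnormalized betweenness of each node: Carol:0, Chen:0, Dee:0, Frank:0, Ivy:0, Liam:0, Mona:65/2, Priya:0, Wendy:0, Zubin:1/2.
Mona has the largest value, 65/2, making it the main broker — the node through which the most shortest paths run.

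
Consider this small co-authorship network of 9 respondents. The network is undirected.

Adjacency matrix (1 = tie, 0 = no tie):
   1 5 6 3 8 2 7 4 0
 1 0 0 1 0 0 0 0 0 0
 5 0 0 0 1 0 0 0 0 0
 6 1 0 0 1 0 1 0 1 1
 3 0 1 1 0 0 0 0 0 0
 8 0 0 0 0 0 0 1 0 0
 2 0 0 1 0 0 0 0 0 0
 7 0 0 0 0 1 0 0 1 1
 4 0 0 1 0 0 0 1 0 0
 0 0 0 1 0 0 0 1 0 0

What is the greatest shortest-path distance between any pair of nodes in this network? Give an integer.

Eccentricity of each node (its greatest distance to any other): 0:3, 1:4, 2:4, 3:4, 4:3, 5:5, 6:3, 7:4, 8:5.
The maximum eccentricity is 5, realized for instance by the pair 5–8 via 5 – 3 – 6 – 0 – 7 – 8. So the diameter is 5.

5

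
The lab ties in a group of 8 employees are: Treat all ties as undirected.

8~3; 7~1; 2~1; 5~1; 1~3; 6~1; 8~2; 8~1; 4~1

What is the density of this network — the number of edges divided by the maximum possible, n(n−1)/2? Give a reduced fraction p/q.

There are 9 edges and 8 nodes, so the maximum possible is C(8,2) = 28.
Density = 9/28.

9/28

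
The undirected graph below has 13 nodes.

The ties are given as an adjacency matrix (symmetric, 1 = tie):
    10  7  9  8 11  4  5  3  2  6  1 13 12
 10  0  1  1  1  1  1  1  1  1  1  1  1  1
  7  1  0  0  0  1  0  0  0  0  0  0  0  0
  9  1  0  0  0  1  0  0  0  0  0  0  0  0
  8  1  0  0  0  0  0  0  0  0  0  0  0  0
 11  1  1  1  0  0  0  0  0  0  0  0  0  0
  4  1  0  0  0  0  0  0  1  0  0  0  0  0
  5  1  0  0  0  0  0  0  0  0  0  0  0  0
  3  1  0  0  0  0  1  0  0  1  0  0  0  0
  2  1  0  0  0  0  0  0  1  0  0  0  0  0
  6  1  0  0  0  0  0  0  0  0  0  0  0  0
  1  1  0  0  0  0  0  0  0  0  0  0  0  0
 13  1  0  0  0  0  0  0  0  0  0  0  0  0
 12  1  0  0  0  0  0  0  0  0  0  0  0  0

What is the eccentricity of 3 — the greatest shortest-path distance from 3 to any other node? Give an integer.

2

Distances from 3: 1:2, 2:1, 4:1, 5:2, 6:2, 7:2, 8:2, 9:2, 10:1, 11:2, 12:2, 13:2.
The largest is 2 (to 7, 9, 8, 11, 5, 6, 1, 13, and 12), so the eccentricity of 3 is 2.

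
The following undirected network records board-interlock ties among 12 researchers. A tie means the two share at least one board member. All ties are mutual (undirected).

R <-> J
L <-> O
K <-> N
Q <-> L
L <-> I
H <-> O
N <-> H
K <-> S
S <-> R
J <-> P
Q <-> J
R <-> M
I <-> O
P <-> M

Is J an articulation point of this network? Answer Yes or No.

No

Even without J, every remaining node can still reach every other (the residual graph is connected), so J is not a cut vertex.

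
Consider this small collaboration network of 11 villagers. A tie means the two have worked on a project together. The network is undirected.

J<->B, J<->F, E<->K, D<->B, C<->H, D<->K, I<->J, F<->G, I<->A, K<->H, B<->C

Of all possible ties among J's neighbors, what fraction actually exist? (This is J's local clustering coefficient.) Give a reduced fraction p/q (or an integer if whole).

0

J's neighbors: B, F, and I (k = 3).
Possible neighbor pairs: C(3,2) = 3. Edges among them: none → e = 0.
Clustering(J) = 0/3 = 0.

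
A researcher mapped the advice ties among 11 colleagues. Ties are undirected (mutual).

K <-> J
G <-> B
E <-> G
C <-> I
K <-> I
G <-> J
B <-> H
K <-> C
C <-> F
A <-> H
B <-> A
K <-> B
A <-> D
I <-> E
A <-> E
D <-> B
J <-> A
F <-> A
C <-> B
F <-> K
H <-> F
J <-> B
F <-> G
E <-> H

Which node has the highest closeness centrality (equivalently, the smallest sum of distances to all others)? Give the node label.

B

Farness (sum of distances to all others) for each node — A:14, B:13, C:16, D:19, E:16, F:15, G:16, H:16, I:18, J:16, K:15.
The smallest farness is 13, for B, so B has the highest closeness.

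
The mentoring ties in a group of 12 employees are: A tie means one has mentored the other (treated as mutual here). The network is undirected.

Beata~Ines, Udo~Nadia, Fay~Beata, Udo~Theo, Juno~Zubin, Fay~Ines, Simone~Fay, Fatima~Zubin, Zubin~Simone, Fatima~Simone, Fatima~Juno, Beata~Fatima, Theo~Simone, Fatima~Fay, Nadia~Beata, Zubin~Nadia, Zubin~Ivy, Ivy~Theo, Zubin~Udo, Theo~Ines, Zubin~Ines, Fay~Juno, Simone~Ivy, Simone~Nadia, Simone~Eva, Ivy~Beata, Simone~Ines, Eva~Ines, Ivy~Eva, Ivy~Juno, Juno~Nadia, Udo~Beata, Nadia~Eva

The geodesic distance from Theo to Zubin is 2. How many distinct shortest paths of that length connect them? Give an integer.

The shortest distance is 2. The length-2 paths are: Theo–Ivy–Zubin; Theo–Udo–Zubin; Theo–Ines–Zubin; Theo–Simone–Zubin.
That gives 4 distinct shortest paths.

4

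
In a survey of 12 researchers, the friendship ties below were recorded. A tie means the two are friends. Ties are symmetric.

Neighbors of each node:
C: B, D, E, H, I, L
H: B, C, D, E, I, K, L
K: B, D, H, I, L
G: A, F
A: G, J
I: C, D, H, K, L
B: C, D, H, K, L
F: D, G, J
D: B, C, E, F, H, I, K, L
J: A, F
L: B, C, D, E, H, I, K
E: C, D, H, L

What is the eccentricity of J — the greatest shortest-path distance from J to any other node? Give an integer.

Distances from J: A:1, B:3, C:3, D:2, E:3, F:1, G:2, H:3, I:3, K:3, L:3.
The largest is 3 (to C, E, K, B, H, I, and L), so the eccentricity of J is 3.

3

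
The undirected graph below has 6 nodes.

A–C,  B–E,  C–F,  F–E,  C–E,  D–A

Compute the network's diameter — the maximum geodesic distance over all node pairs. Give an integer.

4

Eccentricity of each node (its greatest distance to any other): A:3, B:4, C:2, D:4, E:3, F:3.
The maximum eccentricity is 4, realized for instance by the pair B–D via B – E – C – A – D. So the diameter is 4.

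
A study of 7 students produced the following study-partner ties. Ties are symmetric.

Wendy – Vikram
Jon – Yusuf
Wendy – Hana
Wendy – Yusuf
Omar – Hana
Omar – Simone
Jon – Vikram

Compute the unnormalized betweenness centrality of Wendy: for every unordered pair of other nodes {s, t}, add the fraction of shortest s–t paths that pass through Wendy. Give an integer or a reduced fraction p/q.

Pairs whose geodesics pass through Wendy — Jon–Hana: 2/2; Jon–Simone: 2/2; Jon–Omar: 2/2; Vikram–Hana: 1; Vikram–Yusuf: 1/2; Vikram–Simone: 1; Vikram–Omar: 1; Hana–Yusuf: 1; Yusuf–Simone: 1; Yusuf–Omar: 1.
All other pairs contribute 0.
Summing the contributions gives betweenness(Wendy) = 19/2.

19/2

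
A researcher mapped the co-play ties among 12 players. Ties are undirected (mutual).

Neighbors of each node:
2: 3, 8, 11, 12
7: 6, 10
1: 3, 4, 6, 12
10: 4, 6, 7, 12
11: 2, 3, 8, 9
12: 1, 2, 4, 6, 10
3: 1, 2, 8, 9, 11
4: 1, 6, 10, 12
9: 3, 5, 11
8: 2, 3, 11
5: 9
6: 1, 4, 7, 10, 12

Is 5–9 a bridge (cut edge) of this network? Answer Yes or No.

Without the 5–9 edge there is no alternate route between 5 and 9, so the network disconnects. It is a bridge.

Yes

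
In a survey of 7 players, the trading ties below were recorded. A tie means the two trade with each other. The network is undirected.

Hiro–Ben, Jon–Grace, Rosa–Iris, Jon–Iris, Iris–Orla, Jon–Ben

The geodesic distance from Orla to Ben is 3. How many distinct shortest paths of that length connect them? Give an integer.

The shortest distance is 3, and the only length-3 path is Orla–Iris–Jon–Ben. So there is exactly 1 shortest path.

1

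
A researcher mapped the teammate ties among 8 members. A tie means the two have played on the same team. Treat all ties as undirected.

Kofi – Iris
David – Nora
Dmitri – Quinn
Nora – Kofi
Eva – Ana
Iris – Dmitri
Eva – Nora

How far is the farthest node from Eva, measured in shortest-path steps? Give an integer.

Distances from Eva: Ana:1, David:2, Dmitri:4, Iris:3, Kofi:2, Nora:1, Quinn:5.
The largest is 5 (to Quinn), so the eccentricity of Eva is 5.

5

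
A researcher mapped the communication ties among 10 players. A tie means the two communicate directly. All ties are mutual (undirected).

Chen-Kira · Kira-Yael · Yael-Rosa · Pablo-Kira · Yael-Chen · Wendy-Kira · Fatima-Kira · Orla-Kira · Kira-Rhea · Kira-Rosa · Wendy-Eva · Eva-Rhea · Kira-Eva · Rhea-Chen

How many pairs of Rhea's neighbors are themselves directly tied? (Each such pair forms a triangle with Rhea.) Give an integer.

2

Rhea's neighbors: Chen, Eva, and Kira.
Neighbor pairs that are themselves tied: Rhea–Chen–Kira; Rhea–Eva–Kira. Each forms one triangle with Rhea, for 2 in total.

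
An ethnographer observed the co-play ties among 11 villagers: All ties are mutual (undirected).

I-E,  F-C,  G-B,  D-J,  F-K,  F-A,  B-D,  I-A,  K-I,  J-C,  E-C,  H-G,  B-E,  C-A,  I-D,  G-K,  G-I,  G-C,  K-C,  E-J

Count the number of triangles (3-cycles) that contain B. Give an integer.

B's neighbors are D, E, and G, but none of them are tied to each other, so no triangle contains B.

0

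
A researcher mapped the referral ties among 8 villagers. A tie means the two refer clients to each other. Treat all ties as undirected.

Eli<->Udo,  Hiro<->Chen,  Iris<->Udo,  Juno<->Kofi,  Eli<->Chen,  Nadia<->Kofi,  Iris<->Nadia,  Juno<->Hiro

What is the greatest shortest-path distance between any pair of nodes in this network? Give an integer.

4

Eccentricity of each node (its greatest distance to any other): Chen:4, Eli:4, Hiro:4, Iris:4, Juno:4, Kofi:4, Nadia:4, Udo:4.
The maximum eccentricity is 4, realized for instance by the pair Udo–Juno via Udo – Eli – Chen – Hiro – Juno. So the diameter is 4.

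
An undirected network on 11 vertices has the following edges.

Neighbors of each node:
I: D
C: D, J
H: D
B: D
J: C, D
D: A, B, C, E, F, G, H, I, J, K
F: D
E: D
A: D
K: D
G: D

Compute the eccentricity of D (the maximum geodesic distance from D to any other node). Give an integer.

Distances from D: A:1, B:1, C:1, E:1, F:1, G:1, H:1, I:1, J:1, K:1.
The largest is 1 (to C, H, F, A, G, E, J, I, B, and K), so the eccentricity of D is 1.

1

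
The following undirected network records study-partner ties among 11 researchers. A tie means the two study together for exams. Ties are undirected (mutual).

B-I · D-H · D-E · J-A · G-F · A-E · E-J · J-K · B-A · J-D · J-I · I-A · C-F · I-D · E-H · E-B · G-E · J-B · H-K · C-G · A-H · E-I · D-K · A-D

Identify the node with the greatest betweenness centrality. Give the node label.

Unnormalized betweenness of each node: A:4/3, B:0, C:0, D:11/4, E:67/3, F:0, G:16, H:5/3, I:1/4, J:41/12, K:1/4.
E has the largest value, 67/3, making it the main broker — the node through which the most shortest paths run.

E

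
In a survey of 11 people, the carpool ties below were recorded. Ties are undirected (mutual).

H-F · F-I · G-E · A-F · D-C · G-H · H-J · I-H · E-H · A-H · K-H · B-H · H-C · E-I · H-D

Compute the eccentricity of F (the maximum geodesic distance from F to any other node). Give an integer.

Distances from F: A:1, B:2, C:2, D:2, E:2, G:2, H:1, I:1, J:2, K:2.
The largest is 2 (to D, E, G, J, C, K, and B), so the eccentricity of F is 2.

2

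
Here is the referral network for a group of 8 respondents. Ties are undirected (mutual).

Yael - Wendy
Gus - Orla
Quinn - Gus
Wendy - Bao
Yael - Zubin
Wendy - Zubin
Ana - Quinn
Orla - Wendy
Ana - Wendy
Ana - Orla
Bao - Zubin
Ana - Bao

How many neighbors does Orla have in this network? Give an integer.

Orla is directly tied to Ana, Gus, and Wendy. That is 3 neighbors, so the degree of Orla is 3.

3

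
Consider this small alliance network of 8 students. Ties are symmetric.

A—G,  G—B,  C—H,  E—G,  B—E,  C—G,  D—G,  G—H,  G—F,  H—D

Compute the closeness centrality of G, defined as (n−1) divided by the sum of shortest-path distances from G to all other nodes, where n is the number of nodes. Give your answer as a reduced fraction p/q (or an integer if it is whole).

Distances from G: A:1, B:1, C:1, D:1, E:1, F:1, H:1. Sum = 7.
n = 8, so closeness = 7/7 = 1.

1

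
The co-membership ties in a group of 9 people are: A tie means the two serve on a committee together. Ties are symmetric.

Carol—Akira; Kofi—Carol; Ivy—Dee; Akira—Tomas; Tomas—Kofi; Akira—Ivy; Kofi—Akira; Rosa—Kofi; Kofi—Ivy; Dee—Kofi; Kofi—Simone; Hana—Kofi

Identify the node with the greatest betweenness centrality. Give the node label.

Unnormalized betweenness of each node: Akira:3/2, Carol:0, Dee:0, Hana:0, Ivy:1/2, Kofi:22, Rosa:0, Simone:0, Tomas:0.
Kofi has the largest value, 22, making it the main broker — the node through which the most shortest paths run.

Kofi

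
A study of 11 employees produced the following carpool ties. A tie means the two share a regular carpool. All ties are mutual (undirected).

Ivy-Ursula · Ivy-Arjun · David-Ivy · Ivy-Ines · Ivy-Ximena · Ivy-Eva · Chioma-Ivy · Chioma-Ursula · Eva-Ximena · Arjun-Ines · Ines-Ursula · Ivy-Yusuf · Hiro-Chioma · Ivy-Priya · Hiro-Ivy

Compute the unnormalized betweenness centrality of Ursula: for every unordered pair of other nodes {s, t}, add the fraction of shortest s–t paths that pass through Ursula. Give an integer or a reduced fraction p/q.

Pairs whose geodesics pass through Ursula — Ines–Chioma: 1/2.
All other pairs contribute 0.
Summing the contributions gives betweenness(Ursula) = 1/2.

1/2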